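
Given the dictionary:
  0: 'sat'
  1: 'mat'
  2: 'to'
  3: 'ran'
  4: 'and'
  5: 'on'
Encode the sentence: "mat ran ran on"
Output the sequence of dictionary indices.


Look up each word in the dictionary:
  'mat' -> 1
  'ran' -> 3
  'ran' -> 3
  'on' -> 5

Encoded: [1, 3, 3, 5]


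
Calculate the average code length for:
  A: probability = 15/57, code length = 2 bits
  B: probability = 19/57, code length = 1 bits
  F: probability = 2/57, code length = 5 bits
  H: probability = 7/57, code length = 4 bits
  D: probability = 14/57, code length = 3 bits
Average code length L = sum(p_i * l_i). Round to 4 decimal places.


Weighted contributions p_i * l_i:
  A: (15/57) * 2 = 30/57
  B: (19/57) * 1 = 19/57
  F: (2/57) * 5 = 10/57
  H: (7/57) * 4 = 28/57
  D: (14/57) * 3 = 42/57
Sum = (30 + 19 + 10 + 28 + 42)/57 = 129/57

L = 129/57 = 2.2632 bits/symbol


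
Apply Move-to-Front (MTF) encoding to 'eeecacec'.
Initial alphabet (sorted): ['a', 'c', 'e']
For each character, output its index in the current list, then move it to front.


MTF encoding:
'e': index 2 in ['a', 'c', 'e'] -> ['e', 'a', 'c']
'e': index 0 in ['e', 'a', 'c'] -> ['e', 'a', 'c']
'e': index 0 in ['e', 'a', 'c'] -> ['e', 'a', 'c']
'c': index 2 in ['e', 'a', 'c'] -> ['c', 'e', 'a']
'a': index 2 in ['c', 'e', 'a'] -> ['a', 'c', 'e']
'c': index 1 in ['a', 'c', 'e'] -> ['c', 'a', 'e']
'e': index 2 in ['c', 'a', 'e'] -> ['e', 'c', 'a']
'c': index 1 in ['e', 'c', 'a'] -> ['c', 'e', 'a']


Output: [2, 0, 0, 2, 2, 1, 2, 1]


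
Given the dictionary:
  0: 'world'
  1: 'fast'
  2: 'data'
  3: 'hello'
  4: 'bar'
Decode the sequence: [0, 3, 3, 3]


Look up each index in the dictionary:
  0 -> 'world'
  3 -> 'hello'
  3 -> 'hello'
  3 -> 'hello'

Decoded: "world hello hello hello"


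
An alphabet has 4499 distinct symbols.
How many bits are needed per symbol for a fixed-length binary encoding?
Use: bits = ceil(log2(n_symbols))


log2(4499) = 12.1354
Bracket: 2^12 = 4096 < 4499 <= 2^13 = 8192
So ceil(log2(4499)) = 13

bits = ceil(log2(4499)) = ceil(12.1354) = 13 bits


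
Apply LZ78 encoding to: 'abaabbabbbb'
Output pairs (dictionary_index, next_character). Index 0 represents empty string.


LZ78 encoding steps:
Dictionary: {0: ''}
Step 1: w='' (idx 0), next='a' -> output (0, 'a'), add 'a' as idx 1
Step 2: w='' (idx 0), next='b' -> output (0, 'b'), add 'b' as idx 2
Step 3: w='a' (idx 1), next='a' -> output (1, 'a'), add 'aa' as idx 3
Step 4: w='b' (idx 2), next='b' -> output (2, 'b'), add 'bb' as idx 4
Step 5: w='a' (idx 1), next='b' -> output (1, 'b'), add 'ab' as idx 5
Step 6: w='bb' (idx 4), next='b' -> output (4, 'b'), add 'bbb' as idx 6


Encoded: [(0, 'a'), (0, 'b'), (1, 'a'), (2, 'b'), (1, 'b'), (4, 'b')]


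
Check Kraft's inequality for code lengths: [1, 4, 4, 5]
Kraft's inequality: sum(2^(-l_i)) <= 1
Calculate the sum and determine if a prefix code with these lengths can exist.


Sum = 2^(-1) + 2^(-4) + 2^(-4) + 2^(-5)
    = 0.5 + 0.0625 + 0.0625 + 0.03125
    = 21/32 = 0.65625
Since 0.65625 <= 1, Kraft's inequality IS satisfied.
A prefix code with these lengths CAN exist.

Kraft sum = 0.65625. Satisfied.


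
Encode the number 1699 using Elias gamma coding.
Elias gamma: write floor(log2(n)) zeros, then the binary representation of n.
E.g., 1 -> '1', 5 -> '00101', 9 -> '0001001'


num_bits = floor(log2(1699)) + 1 = 11
leading_zeros = num_bits - 1 = 10
binary(1699) = 11010100011

Elias gamma(1699) = '0000000000' + '11010100011' = 000000000011010100011 (21 bits)


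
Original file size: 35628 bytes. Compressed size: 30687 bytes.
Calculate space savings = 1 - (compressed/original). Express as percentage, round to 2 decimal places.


ratio = compressed/original = 30687/35628 = 0.861317
savings = 1 - ratio = 1 - 0.861317 = 0.138683
as a percentage: 0.138683 * 100 = 13.87%

Space savings = 1 - 30687/35628 = 13.87%


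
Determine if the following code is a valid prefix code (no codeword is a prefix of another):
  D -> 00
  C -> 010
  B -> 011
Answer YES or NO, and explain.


Checking each pair (does one codeword prefix another?):
  D='00' vs C='010': no prefix
  D='00' vs B='011': no prefix
  C='010' vs D='00': no prefix
  C='010' vs B='011': no prefix
  B='011' vs D='00': no prefix
  B='011' vs C='010': no prefix
No violation found over all pairs.

YES -- this is a valid prefix code. No codeword is a prefix of any other codeword.


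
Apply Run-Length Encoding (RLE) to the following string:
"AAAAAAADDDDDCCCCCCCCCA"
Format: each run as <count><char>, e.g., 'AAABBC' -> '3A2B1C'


Scanning runs left to right:
  i=0: run of 'A' x 7 -> '7A'
  i=7: run of 'D' x 5 -> '5D'
  i=12: run of 'C' x 9 -> '9C'
  i=21: run of 'A' x 1 -> '1A'

RLE = 7A5D9C1A


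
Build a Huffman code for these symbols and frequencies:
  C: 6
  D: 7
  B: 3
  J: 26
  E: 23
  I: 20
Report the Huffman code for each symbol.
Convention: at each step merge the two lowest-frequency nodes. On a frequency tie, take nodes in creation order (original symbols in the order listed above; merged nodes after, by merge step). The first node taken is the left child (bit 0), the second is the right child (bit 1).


Huffman tree construction:
Step 1: Merge B(3) + C(6) = 9
Step 2: Merge D(7) + (B+C)(9) = 16
Step 3: Merge (D+(B+C))(16) + I(20) = 36
Step 4: Merge E(23) + J(26) = 49
Step 5: Merge ((D+(B+C))+I)(36) + (E+J)(49) = 85
Read each symbol's code off the tree from the root (left child = 0, right child = 1).

Codes:
  C: 0011 (length 4)
  D: 000 (length 3)
  B: 0010 (length 4)
  J: 11 (length 2)
  E: 10 (length 2)
  I: 01 (length 2)
Average code length: 195/85 = 2.2941 bits/symbol


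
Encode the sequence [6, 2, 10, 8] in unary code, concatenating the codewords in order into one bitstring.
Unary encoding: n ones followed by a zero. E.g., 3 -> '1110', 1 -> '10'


Encode each number as n ones followed by a terminating 0:
  6 -> 1111110 (7 bits)
  2 -> 110 (3 bits)
  10 -> 11111111110 (11 bits)
  8 -> 111111110 (9 bits)
Total length = 7 + 3 + 11 + 9 = 30 bits.

Unary([6, 2, 10, 8]) = 111111011011111111110111111110 (30 bits)


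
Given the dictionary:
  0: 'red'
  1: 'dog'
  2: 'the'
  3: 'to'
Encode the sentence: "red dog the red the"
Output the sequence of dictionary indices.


Look up each word in the dictionary:
  'red' -> 0
  'dog' -> 1
  'the' -> 2
  'red' -> 0
  'the' -> 2

Encoded: [0, 1, 2, 0, 2]


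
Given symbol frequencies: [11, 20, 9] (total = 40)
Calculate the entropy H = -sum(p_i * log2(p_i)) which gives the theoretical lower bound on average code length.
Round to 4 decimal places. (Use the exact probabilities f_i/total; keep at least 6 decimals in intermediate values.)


Per-symbol terms -p_i * log2(p_i) with p_i = f_i/40:
  p = 11/40 = 0.275000: log2(p) = -1.862496, -p*log2(p) = 0.512187
  p = 20/40 = 0.500000: log2(p) = -1.000000, -p*log2(p) = 0.500000
  p = 9/40 = 0.225000: log2(p) = -2.152003, -p*log2(p) = 0.484201
H = 0.512187 + 0.500000 + 0.484201 = 1.496388

H = 1.4964 bits/symbol


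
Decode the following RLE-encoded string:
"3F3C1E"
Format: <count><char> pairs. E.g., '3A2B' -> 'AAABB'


Expanding each <count><char> pair:
  3F -> 'FFF'
  3C -> 'CCC'
  1E -> 'E'

Decoded = FFFCCCE


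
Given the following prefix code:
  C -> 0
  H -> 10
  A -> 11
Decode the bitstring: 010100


Decoding step by step:
Bits 0 -> C
Bits 10 -> H
Bits 10 -> H
Bits 0 -> C


Decoded message: CHHC


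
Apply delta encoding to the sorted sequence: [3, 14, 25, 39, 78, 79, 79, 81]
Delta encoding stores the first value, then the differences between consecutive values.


First value: 3
Deltas:
  14 - 3 = 11
  25 - 14 = 11
  39 - 25 = 14
  78 - 39 = 39
  79 - 78 = 1
  79 - 79 = 0
  81 - 79 = 2


Delta encoded: [3, 11, 11, 14, 39, 1, 0, 2]


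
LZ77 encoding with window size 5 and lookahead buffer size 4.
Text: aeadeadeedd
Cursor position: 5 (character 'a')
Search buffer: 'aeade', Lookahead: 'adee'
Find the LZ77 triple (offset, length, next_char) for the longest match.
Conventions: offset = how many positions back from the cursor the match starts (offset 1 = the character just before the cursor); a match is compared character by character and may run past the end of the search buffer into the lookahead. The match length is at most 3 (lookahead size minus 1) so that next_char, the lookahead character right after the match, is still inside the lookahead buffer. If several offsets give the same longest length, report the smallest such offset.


Try each offset into the search buffer:
  offset=1 (pos 4, char 'e'): match length 0
  offset=2 (pos 3, char 'd'): match length 0
  offset=3 (pos 2, char 'a'): match length 3
  offset=4 (pos 1, char 'e'): match length 0
  offset=5 (pos 0, char 'a'): match length 1
Longest match has length 3 at offset 3.
next_char = character at position 5 + 3 = 8 -> 'e'

Best match: offset=3, length=3 (matching 'ade' starting at position 2)
LZ77 triple: (3, 3, 'e')


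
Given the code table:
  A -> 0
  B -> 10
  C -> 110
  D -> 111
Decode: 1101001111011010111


Decoding:
110 -> C
10 -> B
0 -> A
111 -> D
10 -> B
110 -> C
10 -> B
111 -> D


Result: CBADBCBD


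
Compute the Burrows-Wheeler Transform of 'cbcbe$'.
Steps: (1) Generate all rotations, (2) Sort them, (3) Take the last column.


Rotations (sorted):
  0: $cbcbe -> last char: e
  1: bcbe$c -> last char: c
  2: be$cbc -> last char: c
  3: cbcbe$ -> last char: $
  4: cbe$cb -> last char: b
  5: e$cbcb -> last char: b


BWT = ecc$bb


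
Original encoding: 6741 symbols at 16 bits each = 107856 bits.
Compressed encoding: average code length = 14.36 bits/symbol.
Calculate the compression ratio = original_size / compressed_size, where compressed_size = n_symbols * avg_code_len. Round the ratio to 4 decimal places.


original_size = n_symbols * orig_bits = 6741 * 16 = 107856 bits
compressed_size = n_symbols * avg_code_len = 6741 * 14.36 = 96800.76 bits
ratio = original_size / compressed_size = 107856 / 96800.76 = 1.1142

Compression ratio = 1.1142


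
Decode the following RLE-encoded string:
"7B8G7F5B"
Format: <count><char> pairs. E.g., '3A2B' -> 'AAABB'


Expanding each <count><char> pair:
  7B -> 'BBBBBBB'
  8G -> 'GGGGGGGG'
  7F -> 'FFFFFFF'
  5B -> 'BBBBB'

Decoded = BBBBBBBGGGGGGGGFFFFFFFBBBBB


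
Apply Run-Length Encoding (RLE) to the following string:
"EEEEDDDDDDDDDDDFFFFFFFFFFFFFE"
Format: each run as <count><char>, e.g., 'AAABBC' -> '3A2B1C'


Scanning runs left to right:
  i=0: run of 'E' x 4 -> '4E'
  i=4: run of 'D' x 11 -> '11D'
  i=15: run of 'F' x 13 -> '13F'
  i=28: run of 'E' x 1 -> '1E'

RLE = 4E11D13F1E


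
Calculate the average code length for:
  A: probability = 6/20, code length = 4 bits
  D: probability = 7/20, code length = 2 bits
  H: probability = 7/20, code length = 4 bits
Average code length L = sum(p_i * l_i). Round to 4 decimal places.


Weighted contributions p_i * l_i:
  A: (6/20) * 4 = 24/20
  D: (7/20) * 2 = 14/20
  H: (7/20) * 4 = 28/20
Sum = (24 + 14 + 28)/20 = 66/20

L = 66/20 = 3.3000 bits/symbol


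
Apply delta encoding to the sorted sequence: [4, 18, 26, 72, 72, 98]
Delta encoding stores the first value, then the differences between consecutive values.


First value: 4
Deltas:
  18 - 4 = 14
  26 - 18 = 8
  72 - 26 = 46
  72 - 72 = 0
  98 - 72 = 26


Delta encoded: [4, 14, 8, 46, 0, 26]


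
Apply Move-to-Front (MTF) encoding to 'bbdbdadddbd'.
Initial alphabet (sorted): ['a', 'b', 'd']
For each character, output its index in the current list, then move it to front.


MTF encoding:
'b': index 1 in ['a', 'b', 'd'] -> ['b', 'a', 'd']
'b': index 0 in ['b', 'a', 'd'] -> ['b', 'a', 'd']
'd': index 2 in ['b', 'a', 'd'] -> ['d', 'b', 'a']
'b': index 1 in ['d', 'b', 'a'] -> ['b', 'd', 'a']
'd': index 1 in ['b', 'd', 'a'] -> ['d', 'b', 'a']
'a': index 2 in ['d', 'b', 'a'] -> ['a', 'd', 'b']
'd': index 1 in ['a', 'd', 'b'] -> ['d', 'a', 'b']
'd': index 0 in ['d', 'a', 'b'] -> ['d', 'a', 'b']
'd': index 0 in ['d', 'a', 'b'] -> ['d', 'a', 'b']
'b': index 2 in ['d', 'a', 'b'] -> ['b', 'd', 'a']
'd': index 1 in ['b', 'd', 'a'] -> ['d', 'b', 'a']


Output: [1, 0, 2, 1, 1, 2, 1, 0, 0, 2, 1]


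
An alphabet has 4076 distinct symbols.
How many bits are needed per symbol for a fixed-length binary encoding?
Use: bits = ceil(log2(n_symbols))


log2(4076) = 11.9929
Bracket: 2^11 = 2048 < 4076 <= 2^12 = 4096
So ceil(log2(4076)) = 12

bits = ceil(log2(4076)) = ceil(11.9929) = 12 bits


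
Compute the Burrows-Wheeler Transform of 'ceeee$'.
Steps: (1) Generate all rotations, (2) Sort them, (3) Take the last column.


Rotations (sorted):
  0: $ceeee -> last char: e
  1: ceeee$ -> last char: $
  2: e$ceee -> last char: e
  3: ee$cee -> last char: e
  4: eee$ce -> last char: e
  5: eeee$c -> last char: c


BWT = e$eeec


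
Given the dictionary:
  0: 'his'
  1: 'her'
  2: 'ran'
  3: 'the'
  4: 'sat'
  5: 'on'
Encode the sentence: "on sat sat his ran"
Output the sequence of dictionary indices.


Look up each word in the dictionary:
  'on' -> 5
  'sat' -> 4
  'sat' -> 4
  'his' -> 0
  'ran' -> 2

Encoded: [5, 4, 4, 0, 2]


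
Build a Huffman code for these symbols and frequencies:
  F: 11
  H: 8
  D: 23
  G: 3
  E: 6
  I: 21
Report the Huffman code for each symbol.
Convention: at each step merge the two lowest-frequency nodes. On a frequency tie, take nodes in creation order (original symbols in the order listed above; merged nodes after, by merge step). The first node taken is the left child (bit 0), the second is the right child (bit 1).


Huffman tree construction:
Step 1: Merge G(3) + E(6) = 9
Step 2: Merge H(8) + (G+E)(9) = 17
Step 3: Merge F(11) + (H+(G+E))(17) = 28
Step 4: Merge I(21) + D(23) = 44
Step 5: Merge (F+(H+(G+E)))(28) + (I+D)(44) = 72
Read each symbol's code off the tree from the root (left child = 0, right child = 1).

Codes:
  F: 00 (length 2)
  H: 010 (length 3)
  D: 11 (length 2)
  G: 0110 (length 4)
  E: 0111 (length 4)
  I: 10 (length 2)
Average code length: 170/72 = 2.3611 bits/symbol


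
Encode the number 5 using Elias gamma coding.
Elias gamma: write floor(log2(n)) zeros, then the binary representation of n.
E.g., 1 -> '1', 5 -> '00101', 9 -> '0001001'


num_bits = floor(log2(5)) + 1 = 3
leading_zeros = num_bits - 1 = 2
binary(5) = 101

Elias gamma(5) = '00' + '101' = 00101 (5 bits)


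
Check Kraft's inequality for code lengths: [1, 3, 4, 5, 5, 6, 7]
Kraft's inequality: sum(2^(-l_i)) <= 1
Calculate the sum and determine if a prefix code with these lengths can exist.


Sum = 2^(-1) + 2^(-3) + 2^(-4) + 2^(-5) + 2^(-5) + 2^(-6) + 2^(-7)
    = 0.5 + 0.125 + 0.0625 + 0.03125 + 0.03125 + 0.015625 + 0.0078125
    = 99/128 = 0.7734375
Since 0.7734375 <= 1, Kraft's inequality IS satisfied.
A prefix code with these lengths CAN exist.

Kraft sum = 0.7734375. Satisfied.


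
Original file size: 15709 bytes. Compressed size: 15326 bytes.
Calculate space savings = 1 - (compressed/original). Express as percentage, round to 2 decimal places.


ratio = compressed/original = 15326/15709 = 0.975619
savings = 1 - ratio = 1 - 0.975619 = 0.024381
as a percentage: 0.024381 * 100 = 2.44%

Space savings = 1 - 15326/15709 = 2.44%


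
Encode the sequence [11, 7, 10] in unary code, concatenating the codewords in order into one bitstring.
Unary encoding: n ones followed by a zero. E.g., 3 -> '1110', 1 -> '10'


Encode each number as n ones followed by a terminating 0:
  11 -> 111111111110 (12 bits)
  7 -> 11111110 (8 bits)
  10 -> 11111111110 (11 bits)
Total length = 12 + 8 + 11 = 31 bits.

Unary([11, 7, 10]) = 1111111111101111111011111111110 (31 bits)


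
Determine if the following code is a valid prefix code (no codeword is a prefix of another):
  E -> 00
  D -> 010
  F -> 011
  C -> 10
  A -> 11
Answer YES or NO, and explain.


Checking each pair (does one codeword prefix another?):
  E='00' vs D='010': no prefix
  E='00' vs F='011': no prefix
  E='00' vs C='10': no prefix
  E='00' vs A='11': no prefix
  D='010' vs E='00': no prefix
  D='010' vs F='011': no prefix
  D='010' vs C='10': no prefix
  D='010' vs A='11': no prefix
  F='011' vs E='00': no prefix
  F='011' vs D='010': no prefix
  F='011' vs C='10': no prefix
  F='011' vs A='11': no prefix
  C='10' vs E='00': no prefix
  C='10' vs D='010': no prefix
  C='10' vs F='011': no prefix
  C='10' vs A='11': no prefix
  A='11' vs E='00': no prefix
  A='11' vs D='010': no prefix
  A='11' vs F='011': no prefix
  A='11' vs C='10': no prefix
No violation found over all pairs.

YES -- this is a valid prefix code. No codeword is a prefix of any other codeword.


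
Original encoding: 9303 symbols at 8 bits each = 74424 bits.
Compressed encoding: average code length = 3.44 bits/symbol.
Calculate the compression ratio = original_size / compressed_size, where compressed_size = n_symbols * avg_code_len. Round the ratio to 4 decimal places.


original_size = n_symbols * orig_bits = 9303 * 8 = 74424 bits
compressed_size = n_symbols * avg_code_len = 9303 * 3.44 = 32002.32 bits
ratio = original_size / compressed_size = 74424 / 32002.32 = 2.3256

Compression ratio = 2.3256


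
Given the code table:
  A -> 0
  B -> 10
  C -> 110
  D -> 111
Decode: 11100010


Decoding:
111 -> D
0 -> A
0 -> A
0 -> A
10 -> B


Result: DAAAB


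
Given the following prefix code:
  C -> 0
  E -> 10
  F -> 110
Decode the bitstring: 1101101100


Decoding step by step:
Bits 110 -> F
Bits 110 -> F
Bits 110 -> F
Bits 0 -> C


Decoded message: FFFC


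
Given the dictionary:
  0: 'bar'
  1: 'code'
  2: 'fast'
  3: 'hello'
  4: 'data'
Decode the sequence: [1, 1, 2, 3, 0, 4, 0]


Look up each index in the dictionary:
  1 -> 'code'
  1 -> 'code'
  2 -> 'fast'
  3 -> 'hello'
  0 -> 'bar'
  4 -> 'data'
  0 -> 'bar'

Decoded: "code code fast hello bar data bar"


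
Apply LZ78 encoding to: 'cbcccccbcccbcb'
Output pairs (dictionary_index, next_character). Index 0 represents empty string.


LZ78 encoding steps:
Dictionary: {0: ''}
Step 1: w='' (idx 0), next='c' -> output (0, 'c'), add 'c' as idx 1
Step 2: w='' (idx 0), next='b' -> output (0, 'b'), add 'b' as idx 2
Step 3: w='c' (idx 1), next='c' -> output (1, 'c'), add 'cc' as idx 3
Step 4: w='cc' (idx 3), next='c' -> output (3, 'c'), add 'ccc' as idx 4
Step 5: w='b' (idx 2), next='c' -> output (2, 'c'), add 'bc' as idx 5
Step 6: w='cc' (idx 3), next='b' -> output (3, 'b'), add 'ccb' as idx 6
Step 7: w='c' (idx 1), next='b' -> output (1, 'b'), add 'cb' as idx 7


Encoded: [(0, 'c'), (0, 'b'), (1, 'c'), (3, 'c'), (2, 'c'), (3, 'b'), (1, 'b')]


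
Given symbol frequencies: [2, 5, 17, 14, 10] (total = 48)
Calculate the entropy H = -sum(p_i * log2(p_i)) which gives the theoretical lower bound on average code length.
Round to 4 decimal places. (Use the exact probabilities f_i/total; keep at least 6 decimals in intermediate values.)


Per-symbol terms -p_i * log2(p_i) with p_i = f_i/48:
  p = 2/48 = 0.041667: log2(p) = -4.584963, -p*log2(p) = 0.191040
  p = 5/48 = 0.104167: log2(p) = -3.263034, -p*log2(p) = 0.339899
  p = 17/48 = 0.354167: log2(p) = -1.497500, -p*log2(p) = 0.530364
  p = 14/48 = 0.291667: log2(p) = -1.777608, -p*log2(p) = 0.518469
  p = 10/48 = 0.208333: log2(p) = -2.263034, -p*log2(p) = 0.471466
H = 0.191040 + 0.339899 + 0.530364 + 0.518469 + 0.471466 = 2.051238

H = 2.0512 bits/symbol


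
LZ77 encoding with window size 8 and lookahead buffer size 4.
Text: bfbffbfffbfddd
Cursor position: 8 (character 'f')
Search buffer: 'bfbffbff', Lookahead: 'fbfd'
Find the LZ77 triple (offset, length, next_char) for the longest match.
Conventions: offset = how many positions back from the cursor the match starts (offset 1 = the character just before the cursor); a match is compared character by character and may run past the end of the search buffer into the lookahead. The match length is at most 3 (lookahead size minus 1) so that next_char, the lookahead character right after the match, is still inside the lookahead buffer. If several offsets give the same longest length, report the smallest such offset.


Try each offset into the search buffer:
  offset=1 (pos 7, char 'f'): match length 1
  offset=2 (pos 6, char 'f'): match length 1
  offset=3 (pos 5, char 'b'): match length 0
  offset=4 (pos 4, char 'f'): match length 3
  offset=5 (pos 3, char 'f'): match length 1
  offset=6 (pos 2, char 'b'): match length 0
  offset=7 (pos 1, char 'f'): match length 3
  offset=8 (pos 0, char 'b'): match length 0
Longest match has length 3, found at offsets 4, 7; take the smallest, offset 4.
next_char = character at position 8 + 3 = 11 -> 'd'

Best match: offset=4, length=3 (matching 'fbf' starting at position 4)
LZ77 triple: (4, 3, 'd')


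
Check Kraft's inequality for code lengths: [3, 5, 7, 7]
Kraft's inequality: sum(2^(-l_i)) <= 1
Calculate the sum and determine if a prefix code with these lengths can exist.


Sum = 2^(-3) + 2^(-5) + 2^(-7) + 2^(-7)
    = 0.125 + 0.03125 + 0.0078125 + 0.0078125
    = 22/128 = 0.171875
Since 0.171875 <= 1, Kraft's inequality IS satisfied.
A prefix code with these lengths CAN exist.

Kraft sum = 0.171875. Satisfied.


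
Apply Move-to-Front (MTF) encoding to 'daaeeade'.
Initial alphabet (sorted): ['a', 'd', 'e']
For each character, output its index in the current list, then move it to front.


MTF encoding:
'd': index 1 in ['a', 'd', 'e'] -> ['d', 'a', 'e']
'a': index 1 in ['d', 'a', 'e'] -> ['a', 'd', 'e']
'a': index 0 in ['a', 'd', 'e'] -> ['a', 'd', 'e']
'e': index 2 in ['a', 'd', 'e'] -> ['e', 'a', 'd']
'e': index 0 in ['e', 'a', 'd'] -> ['e', 'a', 'd']
'a': index 1 in ['e', 'a', 'd'] -> ['a', 'e', 'd']
'd': index 2 in ['a', 'e', 'd'] -> ['d', 'a', 'e']
'e': index 2 in ['d', 'a', 'e'] -> ['e', 'd', 'a']


Output: [1, 1, 0, 2, 0, 1, 2, 2]


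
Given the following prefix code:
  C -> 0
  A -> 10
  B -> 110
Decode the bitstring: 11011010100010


Decoding step by step:
Bits 110 -> B
Bits 110 -> B
Bits 10 -> A
Bits 10 -> A
Bits 0 -> C
Bits 0 -> C
Bits 10 -> A


Decoded message: BBAACCA


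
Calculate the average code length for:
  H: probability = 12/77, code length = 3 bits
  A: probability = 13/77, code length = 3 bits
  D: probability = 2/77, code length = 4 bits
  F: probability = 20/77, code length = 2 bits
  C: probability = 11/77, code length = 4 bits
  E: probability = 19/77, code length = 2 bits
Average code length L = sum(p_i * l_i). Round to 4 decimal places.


Weighted contributions p_i * l_i:
  H: (12/77) * 3 = 36/77
  A: (13/77) * 3 = 39/77
  D: (2/77) * 4 = 8/77
  F: (20/77) * 2 = 40/77
  C: (11/77) * 4 = 44/77
  E: (19/77) * 2 = 38/77
Sum = (36 + 39 + 8 + 40 + 44 + 38)/77 = 205/77

L = 205/77 = 2.6623 bits/symbol


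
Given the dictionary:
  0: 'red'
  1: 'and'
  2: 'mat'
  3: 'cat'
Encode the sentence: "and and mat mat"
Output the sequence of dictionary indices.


Look up each word in the dictionary:
  'and' -> 1
  'and' -> 1
  'mat' -> 2
  'mat' -> 2

Encoded: [1, 1, 2, 2]


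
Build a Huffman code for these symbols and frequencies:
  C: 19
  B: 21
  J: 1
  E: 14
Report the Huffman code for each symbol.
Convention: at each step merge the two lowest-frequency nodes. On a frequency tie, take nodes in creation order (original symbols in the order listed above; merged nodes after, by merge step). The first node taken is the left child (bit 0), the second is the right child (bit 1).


Huffman tree construction:
Step 1: Merge J(1) + E(14) = 15
Step 2: Merge (J+E)(15) + C(19) = 34
Step 3: Merge B(21) + ((J+E)+C)(34) = 55
Read each symbol's code off the tree from the root (left child = 0, right child = 1).

Codes:
  C: 11 (length 2)
  B: 0 (length 1)
  J: 100 (length 3)
  E: 101 (length 3)
Average code length: 104/55 = 1.8909 bits/symbol


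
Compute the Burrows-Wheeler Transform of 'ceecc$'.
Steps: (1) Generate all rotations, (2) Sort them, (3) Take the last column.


Rotations (sorted):
  0: $ceecc -> last char: c
  1: c$ceec -> last char: c
  2: cc$cee -> last char: e
  3: ceecc$ -> last char: $
  4: ecc$ce -> last char: e
  5: eecc$c -> last char: c


BWT = cce$ec


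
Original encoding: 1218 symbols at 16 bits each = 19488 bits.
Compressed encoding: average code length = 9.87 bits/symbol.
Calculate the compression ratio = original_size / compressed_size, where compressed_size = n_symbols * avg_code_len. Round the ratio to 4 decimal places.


original_size = n_symbols * orig_bits = 1218 * 16 = 19488 bits
compressed_size = n_symbols * avg_code_len = 1218 * 9.87 = 12021.66 bits
ratio = original_size / compressed_size = 19488 / 12021.66 = 1.6211

Compression ratio = 1.6211


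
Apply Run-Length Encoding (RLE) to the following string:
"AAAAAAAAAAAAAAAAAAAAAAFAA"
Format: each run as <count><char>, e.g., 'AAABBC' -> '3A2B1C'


Scanning runs left to right:
  i=0: run of 'A' x 22 -> '22A'
  i=22: run of 'F' x 1 -> '1F'
  i=23: run of 'A' x 2 -> '2A'

RLE = 22A1F2A


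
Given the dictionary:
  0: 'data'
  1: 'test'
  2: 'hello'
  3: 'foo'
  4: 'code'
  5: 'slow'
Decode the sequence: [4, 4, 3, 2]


Look up each index in the dictionary:
  4 -> 'code'
  4 -> 'code'
  3 -> 'foo'
  2 -> 'hello'

Decoded: "code code foo hello"


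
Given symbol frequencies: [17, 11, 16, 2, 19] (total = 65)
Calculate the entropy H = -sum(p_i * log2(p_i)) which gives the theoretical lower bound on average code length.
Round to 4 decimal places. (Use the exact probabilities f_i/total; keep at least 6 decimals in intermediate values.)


Per-symbol terms -p_i * log2(p_i) with p_i = f_i/65:
  p = 17/65 = 0.261538: log2(p) = -1.934905, -p*log2(p) = 0.506052
  p = 11/65 = 0.169231: log2(p) = -2.562936, -p*log2(p) = 0.433728
  p = 16/65 = 0.246154: log2(p) = -2.022368, -p*log2(p) = 0.497814
  p = 2/65 = 0.030769: log2(p) = -5.022368, -p*log2(p) = 0.154534
  p = 19/65 = 0.292308: log2(p) = -1.774440, -p*log2(p) = 0.518683
H = 0.506052 + 0.433728 + 0.497814 + 0.154534 + 0.518683 = 2.110811

H = 2.1108 bits/symbol


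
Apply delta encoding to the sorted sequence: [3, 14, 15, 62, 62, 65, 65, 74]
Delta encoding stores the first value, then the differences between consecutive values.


First value: 3
Deltas:
  14 - 3 = 11
  15 - 14 = 1
  62 - 15 = 47
  62 - 62 = 0
  65 - 62 = 3
  65 - 65 = 0
  74 - 65 = 9


Delta encoded: [3, 11, 1, 47, 0, 3, 0, 9]


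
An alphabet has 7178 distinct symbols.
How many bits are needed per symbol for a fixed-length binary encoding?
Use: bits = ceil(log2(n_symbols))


log2(7178) = 12.8094
Bracket: 2^12 = 4096 < 7178 <= 2^13 = 8192
So ceil(log2(7178)) = 13

bits = ceil(log2(7178)) = ceil(12.8094) = 13 bits


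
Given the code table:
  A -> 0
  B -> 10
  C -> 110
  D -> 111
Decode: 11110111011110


Decoding:
111 -> D
10 -> B
111 -> D
0 -> A
111 -> D
10 -> B


Result: DBDADB


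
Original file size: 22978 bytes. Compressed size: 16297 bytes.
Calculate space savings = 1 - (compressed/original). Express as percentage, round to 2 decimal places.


ratio = compressed/original = 16297/22978 = 0.709244
savings = 1 - ratio = 1 - 0.709244 = 0.290756
as a percentage: 0.290756 * 100 = 29.08%

Space savings = 1 - 16297/22978 = 29.08%


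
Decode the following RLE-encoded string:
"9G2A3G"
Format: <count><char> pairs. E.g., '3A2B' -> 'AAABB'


Expanding each <count><char> pair:
  9G -> 'GGGGGGGGG'
  2A -> 'AA'
  3G -> 'GGG'

Decoded = GGGGGGGGGAAGGG


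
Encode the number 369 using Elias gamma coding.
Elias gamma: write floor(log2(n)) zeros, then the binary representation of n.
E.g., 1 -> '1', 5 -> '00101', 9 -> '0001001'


num_bits = floor(log2(369)) + 1 = 9
leading_zeros = num_bits - 1 = 8
binary(369) = 101110001

Elias gamma(369) = '00000000' + '101110001' = 00000000101110001 (17 bits)


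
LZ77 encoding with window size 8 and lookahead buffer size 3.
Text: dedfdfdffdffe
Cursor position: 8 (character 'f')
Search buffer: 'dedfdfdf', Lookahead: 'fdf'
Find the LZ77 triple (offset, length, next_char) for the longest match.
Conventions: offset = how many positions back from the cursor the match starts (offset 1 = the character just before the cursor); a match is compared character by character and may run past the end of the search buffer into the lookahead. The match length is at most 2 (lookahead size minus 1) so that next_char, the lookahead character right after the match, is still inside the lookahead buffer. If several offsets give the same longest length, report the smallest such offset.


Try each offset into the search buffer:
  offset=1 (pos 7, char 'f'): match length 1
  offset=2 (pos 6, char 'd'): match length 0
  offset=3 (pos 5, char 'f'): match length 2
  offset=4 (pos 4, char 'd'): match length 0
  offset=5 (pos 3, char 'f'): match length 2
  offset=6 (pos 2, char 'd'): match length 0
  offset=7 (pos 1, char 'e'): match length 0
  offset=8 (pos 0, char 'd'): match length 0
Longest match has length 2, found at offsets 3, 5; take the smallest, offset 3.
next_char = character at position 8 + 2 = 10 -> 'f'

Best match: offset=3, length=2 (matching 'fd' starting at position 5)
LZ77 triple: (3, 2, 'f')


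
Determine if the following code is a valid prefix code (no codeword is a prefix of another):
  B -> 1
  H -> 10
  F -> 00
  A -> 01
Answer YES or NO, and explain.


Checking each pair (does one codeword prefix another?):
  B='1' vs H='10': prefix -- VIOLATION

NO -- this is NOT a valid prefix code. B (1) is a prefix of H (10).


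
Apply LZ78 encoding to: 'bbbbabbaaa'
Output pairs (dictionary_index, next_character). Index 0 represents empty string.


LZ78 encoding steps:
Dictionary: {0: ''}
Step 1: w='' (idx 0), next='b' -> output (0, 'b'), add 'b' as idx 1
Step 2: w='b' (idx 1), next='b' -> output (1, 'b'), add 'bb' as idx 2
Step 3: w='b' (idx 1), next='a' -> output (1, 'a'), add 'ba' as idx 3
Step 4: w='bb' (idx 2), next='a' -> output (2, 'a'), add 'bba' as idx 4
Step 5: w='' (idx 0), next='a' -> output (0, 'a'), add 'a' as idx 5
Step 6: w='a' (idx 5), end of input -> output (5, '')


Encoded: [(0, 'b'), (1, 'b'), (1, 'a'), (2, 'a'), (0, 'a'), (5, '')]


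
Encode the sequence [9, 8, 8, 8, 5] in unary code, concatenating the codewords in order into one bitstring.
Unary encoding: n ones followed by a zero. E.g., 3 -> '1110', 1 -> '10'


Encode each number as n ones followed by a terminating 0:
  9 -> 1111111110 (10 bits)
  8 -> 111111110 (9 bits)
  8 -> 111111110 (9 bits)
  8 -> 111111110 (9 bits)
  5 -> 111110 (6 bits)
Total length = 10 + 9 + 9 + 9 + 6 = 43 bits.

Unary([9, 8, 8, 8, 5]) = 1111111110111111110111111110111111110111110 (43 bits)


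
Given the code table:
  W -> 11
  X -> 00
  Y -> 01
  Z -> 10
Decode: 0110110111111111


Decoding:
01 -> Y
10 -> Z
11 -> W
01 -> Y
11 -> W
11 -> W
11 -> W
11 -> W


Result: YZWYWWWW


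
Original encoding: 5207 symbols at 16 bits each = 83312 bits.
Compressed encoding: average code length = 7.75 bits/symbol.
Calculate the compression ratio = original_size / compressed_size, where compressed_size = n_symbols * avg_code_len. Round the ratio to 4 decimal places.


original_size = n_symbols * orig_bits = 5207 * 16 = 83312 bits
compressed_size = n_symbols * avg_code_len = 5207 * 7.75 = 40354.25 bits
ratio = original_size / compressed_size = 83312 / 40354.25 = 2.0645

Compression ratio = 2.0645


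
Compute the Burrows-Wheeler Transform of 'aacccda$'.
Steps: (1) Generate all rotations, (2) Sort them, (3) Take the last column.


Rotations (sorted):
  0: $aacccda -> last char: a
  1: a$aacccd -> last char: d
  2: aacccda$ -> last char: $
  3: acccda$a -> last char: a
  4: cccda$aa -> last char: a
  5: ccda$aac -> last char: c
  6: cda$aacc -> last char: c
  7: da$aaccc -> last char: c


BWT = ad$aaccc


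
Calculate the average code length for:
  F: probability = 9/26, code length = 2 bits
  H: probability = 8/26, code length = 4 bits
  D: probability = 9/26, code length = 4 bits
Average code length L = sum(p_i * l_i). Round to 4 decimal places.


Weighted contributions p_i * l_i:
  F: (9/26) * 2 = 18/26
  H: (8/26) * 4 = 32/26
  D: (9/26) * 4 = 36/26
Sum = (18 + 32 + 36)/26 = 86/26

L = 86/26 = 3.3077 bits/symbol


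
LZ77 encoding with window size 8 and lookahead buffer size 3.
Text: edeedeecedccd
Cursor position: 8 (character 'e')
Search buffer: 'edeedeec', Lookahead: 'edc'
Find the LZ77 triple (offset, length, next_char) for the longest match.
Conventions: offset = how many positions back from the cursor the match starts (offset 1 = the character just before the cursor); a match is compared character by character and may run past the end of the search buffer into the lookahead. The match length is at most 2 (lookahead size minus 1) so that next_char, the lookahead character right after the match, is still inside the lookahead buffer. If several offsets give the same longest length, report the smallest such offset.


Try each offset into the search buffer:
  offset=1 (pos 7, char 'c'): match length 0
  offset=2 (pos 6, char 'e'): match length 1
  offset=3 (pos 5, char 'e'): match length 1
  offset=4 (pos 4, char 'd'): match length 0
  offset=5 (pos 3, char 'e'): match length 2
  offset=6 (pos 2, char 'e'): match length 1
  offset=7 (pos 1, char 'd'): match length 0
  offset=8 (pos 0, char 'e'): match length 2
Longest match has length 2, found at offsets 5, 8; take the smallest, offset 5.
next_char = character at position 8 + 2 = 10 -> 'c'

Best match: offset=5, length=2 (matching 'ed' starting at position 3)
LZ77 triple: (5, 2, 'c')


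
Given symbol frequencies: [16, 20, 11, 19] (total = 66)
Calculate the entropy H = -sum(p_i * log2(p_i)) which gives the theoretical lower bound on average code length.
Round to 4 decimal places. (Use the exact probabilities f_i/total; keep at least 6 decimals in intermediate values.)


Per-symbol terms -p_i * log2(p_i) with p_i = f_i/66:
  p = 16/66 = 0.242424: log2(p) = -2.044394, -p*log2(p) = 0.495611
  p = 20/66 = 0.303030: log2(p) = -1.722466, -p*log2(p) = 0.521959
  p = 11/66 = 0.166667: log2(p) = -2.584963, -p*log2(p) = 0.430827
  p = 19/66 = 0.287879: log2(p) = -1.796467, -p*log2(p) = 0.517165
H = 0.495611 + 0.521959 + 0.430827 + 0.517165 = 1.965562

H = 1.9656 bits/symbol


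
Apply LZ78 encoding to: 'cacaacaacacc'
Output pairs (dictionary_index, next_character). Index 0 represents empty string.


LZ78 encoding steps:
Dictionary: {0: ''}
Step 1: w='' (idx 0), next='c' -> output (0, 'c'), add 'c' as idx 1
Step 2: w='' (idx 0), next='a' -> output (0, 'a'), add 'a' as idx 2
Step 3: w='c' (idx 1), next='a' -> output (1, 'a'), add 'ca' as idx 3
Step 4: w='a' (idx 2), next='c' -> output (2, 'c'), add 'ac' as idx 4
Step 5: w='a' (idx 2), next='a' -> output (2, 'a'), add 'aa' as idx 5
Step 6: w='ca' (idx 3), next='c' -> output (3, 'c'), add 'cac' as idx 6
Step 7: w='c' (idx 1), end of input -> output (1, '')


Encoded: [(0, 'c'), (0, 'a'), (1, 'a'), (2, 'c'), (2, 'a'), (3, 'c'), (1, '')]


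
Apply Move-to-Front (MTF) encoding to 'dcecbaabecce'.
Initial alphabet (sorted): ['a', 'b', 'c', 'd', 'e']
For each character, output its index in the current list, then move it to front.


MTF encoding:
'd': index 3 in ['a', 'b', 'c', 'd', 'e'] -> ['d', 'a', 'b', 'c', 'e']
'c': index 3 in ['d', 'a', 'b', 'c', 'e'] -> ['c', 'd', 'a', 'b', 'e']
'e': index 4 in ['c', 'd', 'a', 'b', 'e'] -> ['e', 'c', 'd', 'a', 'b']
'c': index 1 in ['e', 'c', 'd', 'a', 'b'] -> ['c', 'e', 'd', 'a', 'b']
'b': index 4 in ['c', 'e', 'd', 'a', 'b'] -> ['b', 'c', 'e', 'd', 'a']
'a': index 4 in ['b', 'c', 'e', 'd', 'a'] -> ['a', 'b', 'c', 'e', 'd']
'a': index 0 in ['a', 'b', 'c', 'e', 'd'] -> ['a', 'b', 'c', 'e', 'd']
'b': index 1 in ['a', 'b', 'c', 'e', 'd'] -> ['b', 'a', 'c', 'e', 'd']
'e': index 3 in ['b', 'a', 'c', 'e', 'd'] -> ['e', 'b', 'a', 'c', 'd']
'c': index 3 in ['e', 'b', 'a', 'c', 'd'] -> ['c', 'e', 'b', 'a', 'd']
'c': index 0 in ['c', 'e', 'b', 'a', 'd'] -> ['c', 'e', 'b', 'a', 'd']
'e': index 1 in ['c', 'e', 'b', 'a', 'd'] -> ['e', 'c', 'b', 'a', 'd']


Output: [3, 3, 4, 1, 4, 4, 0, 1, 3, 3, 0, 1]


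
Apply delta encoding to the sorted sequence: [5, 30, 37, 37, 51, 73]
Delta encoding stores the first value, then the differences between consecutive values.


First value: 5
Deltas:
  30 - 5 = 25
  37 - 30 = 7
  37 - 37 = 0
  51 - 37 = 14
  73 - 51 = 22


Delta encoded: [5, 25, 7, 0, 14, 22]


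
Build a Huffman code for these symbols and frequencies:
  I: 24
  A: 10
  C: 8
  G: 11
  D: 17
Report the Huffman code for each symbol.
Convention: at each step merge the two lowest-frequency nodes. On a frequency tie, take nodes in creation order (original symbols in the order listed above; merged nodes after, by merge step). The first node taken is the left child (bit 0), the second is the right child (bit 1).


Huffman tree construction:
Step 1: Merge C(8) + A(10) = 18
Step 2: Merge G(11) + D(17) = 28
Step 3: Merge (C+A)(18) + I(24) = 42
Step 4: Merge (G+D)(28) + ((C+A)+I)(42) = 70
Read each symbol's code off the tree from the root (left child = 0, right child = 1).

Codes:
  I: 11 (length 2)
  A: 101 (length 3)
  C: 100 (length 3)
  G: 00 (length 2)
  D: 01 (length 2)
Average code length: 158/70 = 2.2571 bits/symbol


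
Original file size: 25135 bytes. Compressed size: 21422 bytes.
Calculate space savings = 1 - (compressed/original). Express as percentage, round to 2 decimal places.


ratio = compressed/original = 21422/25135 = 0.852278
savings = 1 - ratio = 1 - 0.852278 = 0.147722
as a percentage: 0.147722 * 100 = 14.77%

Space savings = 1 - 21422/25135 = 14.77%


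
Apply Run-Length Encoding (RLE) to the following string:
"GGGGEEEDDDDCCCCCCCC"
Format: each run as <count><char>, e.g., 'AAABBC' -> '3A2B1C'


Scanning runs left to right:
  i=0: run of 'G' x 4 -> '4G'
  i=4: run of 'E' x 3 -> '3E'
  i=7: run of 'D' x 4 -> '4D'
  i=11: run of 'C' x 8 -> '8C'

RLE = 4G3E4D8C


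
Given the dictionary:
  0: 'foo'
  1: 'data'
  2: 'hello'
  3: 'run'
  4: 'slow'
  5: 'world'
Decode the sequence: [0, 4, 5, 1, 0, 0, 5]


Look up each index in the dictionary:
  0 -> 'foo'
  4 -> 'slow'
  5 -> 'world'
  1 -> 'data'
  0 -> 'foo'
  0 -> 'foo'
  5 -> 'world'

Decoded: "foo slow world data foo foo world"


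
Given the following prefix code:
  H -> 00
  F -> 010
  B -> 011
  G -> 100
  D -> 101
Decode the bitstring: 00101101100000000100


Decoding step by step:
Bits 00 -> H
Bits 101 -> D
Bits 101 -> D
Bits 100 -> G
Bits 00 -> H
Bits 00 -> H
Bits 00 -> H
Bits 100 -> G


Decoded message: HDDGHHHG


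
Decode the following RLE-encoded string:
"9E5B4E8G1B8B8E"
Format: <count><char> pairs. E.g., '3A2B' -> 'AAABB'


Expanding each <count><char> pair:
  9E -> 'EEEEEEEEE'
  5B -> 'BBBBB'
  4E -> 'EEEE'
  8G -> 'GGGGGGGG'
  1B -> 'B'
  8B -> 'BBBBBBBB'
  8E -> 'EEEEEEEE'

Decoded = EEEEEEEEEBBBBBEEEEGGGGGGGGBBBBBBBBBEEEEEEEE


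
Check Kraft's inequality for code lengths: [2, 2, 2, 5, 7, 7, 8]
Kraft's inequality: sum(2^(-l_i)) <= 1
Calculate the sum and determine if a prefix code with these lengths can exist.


Sum = 2^(-2) + 2^(-2) + 2^(-2) + 2^(-5) + 2^(-7) + 2^(-7) + 2^(-8)
    = 0.25 + 0.25 + 0.25 + 0.03125 + 0.0078125 + 0.0078125 + 0.00390625
    = 205/256 = 0.80078125
Since 0.80078125 <= 1, Kraft's inequality IS satisfied.
A prefix code with these lengths CAN exist.

Kraft sum = 0.80078125. Satisfied.


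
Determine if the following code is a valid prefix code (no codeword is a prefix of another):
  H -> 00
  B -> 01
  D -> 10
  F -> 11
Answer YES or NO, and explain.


Checking each pair (does one codeword prefix another?):
  H='00' vs B='01': no prefix
  H='00' vs D='10': no prefix
  H='00' vs F='11': no prefix
  B='01' vs H='00': no prefix
  B='01' vs D='10': no prefix
  B='01' vs F='11': no prefix
  D='10' vs H='00': no prefix
  D='10' vs B='01': no prefix
  D='10' vs F='11': no prefix
  F='11' vs H='00': no prefix
  F='11' vs B='01': no prefix
  F='11' vs D='10': no prefix
No violation found over all pairs.

YES -- this is a valid prefix code. No codeword is a prefix of any other codeword.


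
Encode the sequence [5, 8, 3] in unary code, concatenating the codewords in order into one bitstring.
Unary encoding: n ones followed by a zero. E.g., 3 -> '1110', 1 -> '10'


Encode each number as n ones followed by a terminating 0:
  5 -> 111110 (6 bits)
  8 -> 111111110 (9 bits)
  3 -> 1110 (4 bits)
Total length = 6 + 9 + 4 = 19 bits.

Unary([5, 8, 3]) = 1111101111111101110 (19 bits)
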